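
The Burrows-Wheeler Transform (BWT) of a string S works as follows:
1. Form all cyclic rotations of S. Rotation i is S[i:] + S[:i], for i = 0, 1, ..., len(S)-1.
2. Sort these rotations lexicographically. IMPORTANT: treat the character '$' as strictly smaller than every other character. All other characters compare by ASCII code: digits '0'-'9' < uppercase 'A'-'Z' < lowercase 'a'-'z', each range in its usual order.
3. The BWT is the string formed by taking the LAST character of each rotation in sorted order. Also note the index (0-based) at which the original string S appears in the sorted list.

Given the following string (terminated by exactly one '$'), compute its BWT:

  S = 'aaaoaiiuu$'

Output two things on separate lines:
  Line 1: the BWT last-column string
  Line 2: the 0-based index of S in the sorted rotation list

All 10 rotations (rotation i = S[i:]+S[:i]):
  rot[0] = aaaoaiiuu$
  rot[1] = aaoaiiuu$a
  rot[2] = aoaiiuu$aa
  rot[3] = oaiiuu$aaa
  rot[4] = aiiuu$aaao
  rot[5] = iiuu$aaaoa
  rot[6] = iuu$aaaoai
  rot[7] = uu$aaaoaii
  rot[8] = u$aaaoaiiu
  rot[9] = $aaaoaiiuu
Sorted (with $ < everything):
  sorted[0] = $aaaoaiiuu  (last char: 'u')
  sorted[1] = aaaoaiiuu$  (last char: '$')
  sorted[2] = aaoaiiuu$a  (last char: 'a')
  sorted[3] = aiiuu$aaao  (last char: 'o')
  sorted[4] = aoaiiuu$aa  (last char: 'a')
  sorted[5] = iiuu$aaaoa  (last char: 'a')
  sorted[6] = iuu$aaaoai  (last char: 'i')
  sorted[7] = oaiiuu$aaa  (last char: 'a')
  sorted[8] = u$aaaoaiiu  (last char: 'u')
  sorted[9] = uu$aaaoaii  (last char: 'i')
Last column: u$aoaaiaui
Original string S is at sorted index 1

Answer: u$aoaaiaui
1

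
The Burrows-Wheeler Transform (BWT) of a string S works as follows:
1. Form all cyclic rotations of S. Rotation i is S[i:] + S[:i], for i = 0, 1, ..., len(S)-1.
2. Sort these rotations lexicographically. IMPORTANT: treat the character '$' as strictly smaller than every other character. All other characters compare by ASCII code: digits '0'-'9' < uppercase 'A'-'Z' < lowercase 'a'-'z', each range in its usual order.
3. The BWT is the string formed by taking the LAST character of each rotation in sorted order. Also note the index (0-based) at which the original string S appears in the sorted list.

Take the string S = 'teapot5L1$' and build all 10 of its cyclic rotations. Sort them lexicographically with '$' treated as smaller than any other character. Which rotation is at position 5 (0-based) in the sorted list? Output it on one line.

Answer: eapot5L1$t

Derivation:
All 10 rotations (rotation i = S[i:]+S[:i]):
  rot[0] = teapot5L1$
  rot[1] = eapot5L1$t
  rot[2] = apot5L1$te
  rot[3] = pot5L1$tea
  rot[4] = ot5L1$teap
  rot[5] = t5L1$teapo
  rot[6] = 5L1$teapot
  rot[7] = L1$teapot5
  rot[8] = 1$teapot5L
  rot[9] = $teapot5L1
Sorted (with $ < everything):
  sorted[0] = $teapot5L1
  sorted[1] = 1$teapot5L
  sorted[2] = 5L1$teapot
  sorted[3] = L1$teapot5
  sorted[4] = apot5L1$te
  sorted[5] = eapot5L1$t
  sorted[6] = ot5L1$teap
  sorted[7] = pot5L1$tea
  sorted[8] = t5L1$teapo
  sorted[9] = teapot5L1$
sorted[5] = eapot5L1$t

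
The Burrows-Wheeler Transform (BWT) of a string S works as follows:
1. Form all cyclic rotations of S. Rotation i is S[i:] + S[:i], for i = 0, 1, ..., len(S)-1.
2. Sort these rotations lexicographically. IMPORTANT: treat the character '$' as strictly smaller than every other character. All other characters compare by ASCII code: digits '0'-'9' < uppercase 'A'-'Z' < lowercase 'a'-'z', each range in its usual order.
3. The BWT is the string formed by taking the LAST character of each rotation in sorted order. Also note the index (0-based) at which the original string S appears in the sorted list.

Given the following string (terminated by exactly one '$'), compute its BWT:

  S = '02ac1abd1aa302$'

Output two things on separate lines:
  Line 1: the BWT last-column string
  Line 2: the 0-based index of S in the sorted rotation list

All 15 rotations (rotation i = S[i:]+S[:i]):
  rot[0] = 02ac1abd1aa302$
  rot[1] = 2ac1abd1aa302$0
  rot[2] = ac1abd1aa302$02
  rot[3] = c1abd1aa302$02a
  rot[4] = 1abd1aa302$02ac
  rot[5] = abd1aa302$02ac1
  rot[6] = bd1aa302$02ac1a
  rot[7] = d1aa302$02ac1ab
  rot[8] = 1aa302$02ac1abd
  rot[9] = aa302$02ac1abd1
  rot[10] = a302$02ac1abd1a
  rot[11] = 302$02ac1abd1aa
  rot[12] = 02$02ac1abd1aa3
  rot[13] = 2$02ac1abd1aa30
  rot[14] = $02ac1abd1aa302
Sorted (with $ < everything):
  sorted[0] = $02ac1abd1aa302  (last char: '2')
  sorted[1] = 02$02ac1abd1aa3  (last char: '3')
  sorted[2] = 02ac1abd1aa302$  (last char: '$')
  sorted[3] = 1aa302$02ac1abd  (last char: 'd')
  sorted[4] = 1abd1aa302$02ac  (last char: 'c')
  sorted[5] = 2$02ac1abd1aa30  (last char: '0')
  sorted[6] = 2ac1abd1aa302$0  (last char: '0')
  sorted[7] = 302$02ac1abd1aa  (last char: 'a')
  sorted[8] = a302$02ac1abd1a  (last char: 'a')
  sorted[9] = aa302$02ac1abd1  (last char: '1')
  sorted[10] = abd1aa302$02ac1  (last char: '1')
  sorted[11] = ac1abd1aa302$02  (last char: '2')
  sorted[12] = bd1aa302$02ac1a  (last char: 'a')
  sorted[13] = c1abd1aa302$02a  (last char: 'a')
  sorted[14] = d1aa302$02ac1ab  (last char: 'b')
Last column: 23$dc00aa112aab
Original string S is at sorted index 2

Answer: 23$dc00aa112aab
2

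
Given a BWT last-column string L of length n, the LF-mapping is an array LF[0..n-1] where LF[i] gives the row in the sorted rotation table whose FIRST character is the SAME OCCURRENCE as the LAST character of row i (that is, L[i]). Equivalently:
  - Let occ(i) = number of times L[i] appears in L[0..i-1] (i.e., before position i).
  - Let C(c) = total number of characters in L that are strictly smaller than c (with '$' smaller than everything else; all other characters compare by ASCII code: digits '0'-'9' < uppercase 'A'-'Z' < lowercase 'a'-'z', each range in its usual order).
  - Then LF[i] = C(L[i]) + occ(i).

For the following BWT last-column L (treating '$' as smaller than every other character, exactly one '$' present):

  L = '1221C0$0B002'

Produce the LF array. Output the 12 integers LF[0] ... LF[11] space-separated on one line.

Char counts: '$':1, '0':4, '1':2, '2':3, 'B':1, 'C':1
C (first-col start): C('$')=0, C('0')=1, C('1')=5, C('2')=7, C('B')=10, C('C')=11
L[0]='1': occ=0, LF[0]=C('1')+0=5+0=5
L[1]='2': occ=0, LF[1]=C('2')+0=7+0=7
L[2]='2': occ=1, LF[2]=C('2')+1=7+1=8
L[3]='1': occ=1, LF[3]=C('1')+1=5+1=6
L[4]='C': occ=0, LF[4]=C('C')+0=11+0=11
L[5]='0': occ=0, LF[5]=C('0')+0=1+0=1
L[6]='$': occ=0, LF[6]=C('$')+0=0+0=0
L[7]='0': occ=1, LF[7]=C('0')+1=1+1=2
L[8]='B': occ=0, LF[8]=C('B')+0=10+0=10
L[9]='0': occ=2, LF[9]=C('0')+2=1+2=3
L[10]='0': occ=3, LF[10]=C('0')+3=1+3=4
L[11]='2': occ=2, LF[11]=C('2')+2=7+2=9

Answer: 5 7 8 6 11 1 0 2 10 3 4 9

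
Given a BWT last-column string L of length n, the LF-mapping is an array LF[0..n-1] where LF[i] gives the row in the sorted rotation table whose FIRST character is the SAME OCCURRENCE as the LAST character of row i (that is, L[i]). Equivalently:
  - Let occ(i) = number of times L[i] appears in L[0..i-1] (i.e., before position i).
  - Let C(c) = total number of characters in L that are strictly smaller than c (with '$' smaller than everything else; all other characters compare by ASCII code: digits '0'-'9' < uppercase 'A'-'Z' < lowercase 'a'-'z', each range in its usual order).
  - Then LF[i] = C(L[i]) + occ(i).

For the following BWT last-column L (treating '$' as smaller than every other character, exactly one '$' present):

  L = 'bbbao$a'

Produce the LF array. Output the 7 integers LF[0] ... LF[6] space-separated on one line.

Char counts: '$':1, 'a':2, 'b':3, 'o':1
C (first-col start): C('$')=0, C('a')=1, C('b')=3, C('o')=6
L[0]='b': occ=0, LF[0]=C('b')+0=3+0=3
L[1]='b': occ=1, LF[1]=C('b')+1=3+1=4
L[2]='b': occ=2, LF[2]=C('b')+2=3+2=5
L[3]='a': occ=0, LF[3]=C('a')+0=1+0=1
L[4]='o': occ=0, LF[4]=C('o')+0=6+0=6
L[5]='$': occ=0, LF[5]=C('$')+0=0+0=0
L[6]='a': occ=1, LF[6]=C('a')+1=1+1=2

Answer: 3 4 5 1 6 0 2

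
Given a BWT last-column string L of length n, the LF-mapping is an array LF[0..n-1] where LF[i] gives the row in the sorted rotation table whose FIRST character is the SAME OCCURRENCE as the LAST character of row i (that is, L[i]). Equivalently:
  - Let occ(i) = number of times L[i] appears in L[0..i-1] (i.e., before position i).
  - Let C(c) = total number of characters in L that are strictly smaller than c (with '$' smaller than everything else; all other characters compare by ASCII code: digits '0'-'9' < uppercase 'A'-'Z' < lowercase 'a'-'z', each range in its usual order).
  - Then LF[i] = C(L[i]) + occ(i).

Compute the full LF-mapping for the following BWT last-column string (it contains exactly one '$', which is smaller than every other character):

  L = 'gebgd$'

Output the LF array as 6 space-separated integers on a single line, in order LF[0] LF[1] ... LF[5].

Char counts: '$':1, 'b':1, 'd':1, 'e':1, 'g':2
C (first-col start): C('$')=0, C('b')=1, C('d')=2, C('e')=3, C('g')=4
L[0]='g': occ=0, LF[0]=C('g')+0=4+0=4
L[1]='e': occ=0, LF[1]=C('e')+0=3+0=3
L[2]='b': occ=0, LF[2]=C('b')+0=1+0=1
L[3]='g': occ=1, LF[3]=C('g')+1=4+1=5
L[4]='d': occ=0, LF[4]=C('d')+0=2+0=2
L[5]='$': occ=0, LF[5]=C('$')+0=0+0=0

Answer: 4 3 1 5 2 0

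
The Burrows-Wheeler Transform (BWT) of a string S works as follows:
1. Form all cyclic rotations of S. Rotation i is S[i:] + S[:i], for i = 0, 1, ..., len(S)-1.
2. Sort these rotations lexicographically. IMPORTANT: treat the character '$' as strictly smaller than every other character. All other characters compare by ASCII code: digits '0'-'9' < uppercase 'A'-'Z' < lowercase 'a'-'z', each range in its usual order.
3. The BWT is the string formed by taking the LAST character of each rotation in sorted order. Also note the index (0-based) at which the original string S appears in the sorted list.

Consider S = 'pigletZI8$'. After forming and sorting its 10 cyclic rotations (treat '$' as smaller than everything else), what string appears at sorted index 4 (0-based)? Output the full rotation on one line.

All 10 rotations (rotation i = S[i:]+S[:i]):
  rot[0] = pigletZI8$
  rot[1] = igletZI8$p
  rot[2] = gletZI8$pi
  rot[3] = letZI8$pig
  rot[4] = etZI8$pigl
  rot[5] = tZI8$pigle
  rot[6] = ZI8$piglet
  rot[7] = I8$pigletZ
  rot[8] = 8$pigletZI
  rot[9] = $pigletZI8
Sorted (with $ < everything):
  sorted[0] = $pigletZI8
  sorted[1] = 8$pigletZI
  sorted[2] = I8$pigletZ
  sorted[3] = ZI8$piglet
  sorted[4] = etZI8$pigl
  sorted[5] = gletZI8$pi
  sorted[6] = igletZI8$p
  sorted[7] = letZI8$pig
  sorted[8] = pigletZI8$
  sorted[9] = tZI8$pigle
sorted[4] = etZI8$pigl

Answer: etZI8$pigl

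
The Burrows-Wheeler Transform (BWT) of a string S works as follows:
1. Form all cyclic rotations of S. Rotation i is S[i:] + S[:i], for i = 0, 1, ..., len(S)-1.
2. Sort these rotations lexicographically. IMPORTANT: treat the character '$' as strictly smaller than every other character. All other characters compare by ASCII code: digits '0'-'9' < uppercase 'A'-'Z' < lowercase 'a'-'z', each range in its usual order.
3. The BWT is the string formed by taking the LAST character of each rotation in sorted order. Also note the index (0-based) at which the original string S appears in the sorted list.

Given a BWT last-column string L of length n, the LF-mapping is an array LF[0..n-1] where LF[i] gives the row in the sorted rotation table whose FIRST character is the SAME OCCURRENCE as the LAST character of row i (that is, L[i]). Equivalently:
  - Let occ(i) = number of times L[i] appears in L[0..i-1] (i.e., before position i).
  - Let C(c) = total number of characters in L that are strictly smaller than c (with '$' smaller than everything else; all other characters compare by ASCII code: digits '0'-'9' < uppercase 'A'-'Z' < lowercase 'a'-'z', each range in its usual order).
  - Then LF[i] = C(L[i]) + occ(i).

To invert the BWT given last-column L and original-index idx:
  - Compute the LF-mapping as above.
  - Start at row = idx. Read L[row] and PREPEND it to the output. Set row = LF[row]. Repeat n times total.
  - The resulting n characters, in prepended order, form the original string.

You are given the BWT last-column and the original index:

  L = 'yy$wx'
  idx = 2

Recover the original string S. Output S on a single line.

Answer: xywy$

Derivation:
LF mapping: 3 4 0 1 2
Walk LF starting at row 2, prepending L[row]:
  step 1: row=2, L[2]='$', prepend. Next row=LF[2]=0
  step 2: row=0, L[0]='y', prepend. Next row=LF[0]=3
  step 3: row=3, L[3]='w', prepend. Next row=LF[3]=1
  step 4: row=1, L[1]='y', prepend. Next row=LF[1]=4
  step 5: row=4, L[4]='x', prepend. Next row=LF[4]=2
Reversed output: xywy$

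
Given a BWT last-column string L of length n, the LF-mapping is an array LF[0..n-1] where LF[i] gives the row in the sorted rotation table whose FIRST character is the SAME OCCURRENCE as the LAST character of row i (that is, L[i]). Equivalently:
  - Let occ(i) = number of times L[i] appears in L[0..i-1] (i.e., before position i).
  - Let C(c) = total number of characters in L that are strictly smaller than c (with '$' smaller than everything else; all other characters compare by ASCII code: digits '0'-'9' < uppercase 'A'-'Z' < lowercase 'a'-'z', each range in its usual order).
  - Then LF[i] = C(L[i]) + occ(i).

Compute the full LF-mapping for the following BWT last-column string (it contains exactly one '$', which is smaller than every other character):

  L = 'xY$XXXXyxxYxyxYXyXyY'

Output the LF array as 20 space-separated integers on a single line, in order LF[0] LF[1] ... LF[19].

Char counts: '$':1, 'X':6, 'Y':4, 'x':5, 'y':4
C (first-col start): C('$')=0, C('X')=1, C('Y')=7, C('x')=11, C('y')=16
L[0]='x': occ=0, LF[0]=C('x')+0=11+0=11
L[1]='Y': occ=0, LF[1]=C('Y')+0=7+0=7
L[2]='$': occ=0, LF[2]=C('$')+0=0+0=0
L[3]='X': occ=0, LF[3]=C('X')+0=1+0=1
L[4]='X': occ=1, LF[4]=C('X')+1=1+1=2
L[5]='X': occ=2, LF[5]=C('X')+2=1+2=3
L[6]='X': occ=3, LF[6]=C('X')+3=1+3=4
L[7]='y': occ=0, LF[7]=C('y')+0=16+0=16
L[8]='x': occ=1, LF[8]=C('x')+1=11+1=12
L[9]='x': occ=2, LF[9]=C('x')+2=11+2=13
L[10]='Y': occ=1, LF[10]=C('Y')+1=7+1=8
L[11]='x': occ=3, LF[11]=C('x')+3=11+3=14
L[12]='y': occ=1, LF[12]=C('y')+1=16+1=17
L[13]='x': occ=4, LF[13]=C('x')+4=11+4=15
L[14]='Y': occ=2, LF[14]=C('Y')+2=7+2=9
L[15]='X': occ=4, LF[15]=C('X')+4=1+4=5
L[16]='y': occ=2, LF[16]=C('y')+2=16+2=18
L[17]='X': occ=5, LF[17]=C('X')+5=1+5=6
L[18]='y': occ=3, LF[18]=C('y')+3=16+3=19
L[19]='Y': occ=3, LF[19]=C('Y')+3=7+3=10

Answer: 11 7 0 1 2 3 4 16 12 13 8 14 17 15 9 5 18 6 19 10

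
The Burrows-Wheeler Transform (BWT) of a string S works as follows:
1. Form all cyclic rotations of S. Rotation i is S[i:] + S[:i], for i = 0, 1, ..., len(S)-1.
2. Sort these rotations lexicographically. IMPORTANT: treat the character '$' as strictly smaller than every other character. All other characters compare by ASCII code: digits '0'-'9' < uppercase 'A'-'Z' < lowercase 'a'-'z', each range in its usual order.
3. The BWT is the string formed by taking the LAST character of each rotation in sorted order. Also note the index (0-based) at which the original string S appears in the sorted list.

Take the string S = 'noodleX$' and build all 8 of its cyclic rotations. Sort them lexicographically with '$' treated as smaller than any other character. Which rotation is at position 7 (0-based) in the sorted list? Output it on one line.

Answer: oodleX$n

Derivation:
All 8 rotations (rotation i = S[i:]+S[:i]):
  rot[0] = noodleX$
  rot[1] = oodleX$n
  rot[2] = odleX$no
  rot[3] = dleX$noo
  rot[4] = leX$nood
  rot[5] = eX$noodl
  rot[6] = X$noodle
  rot[7] = $noodleX
Sorted (with $ < everything):
  sorted[0] = $noodleX
  sorted[1] = X$noodle
  sorted[2] = dleX$noo
  sorted[3] = eX$noodl
  sorted[4] = leX$nood
  sorted[5] = noodleX$
  sorted[6] = odleX$no
  sorted[7] = oodleX$n
sorted[7] = oodleX$n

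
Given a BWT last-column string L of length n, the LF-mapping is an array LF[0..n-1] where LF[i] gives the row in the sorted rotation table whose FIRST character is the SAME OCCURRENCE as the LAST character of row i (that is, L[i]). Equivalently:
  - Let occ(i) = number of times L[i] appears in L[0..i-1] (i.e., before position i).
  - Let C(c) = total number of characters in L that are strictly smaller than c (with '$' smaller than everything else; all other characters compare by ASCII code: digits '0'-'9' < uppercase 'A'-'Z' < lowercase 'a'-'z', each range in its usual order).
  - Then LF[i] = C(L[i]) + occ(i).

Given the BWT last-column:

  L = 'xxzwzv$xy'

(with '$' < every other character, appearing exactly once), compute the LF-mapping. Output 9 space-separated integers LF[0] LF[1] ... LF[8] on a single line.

Char counts: '$':1, 'v':1, 'w':1, 'x':3, 'y':1, 'z':2
C (first-col start): C('$')=0, C('v')=1, C('w')=2, C('x')=3, C('y')=6, C('z')=7
L[0]='x': occ=0, LF[0]=C('x')+0=3+0=3
L[1]='x': occ=1, LF[1]=C('x')+1=3+1=4
L[2]='z': occ=0, LF[2]=C('z')+0=7+0=7
L[3]='w': occ=0, LF[3]=C('w')+0=2+0=2
L[4]='z': occ=1, LF[4]=C('z')+1=7+1=8
L[5]='v': occ=0, LF[5]=C('v')+0=1+0=1
L[6]='$': occ=0, LF[6]=C('$')+0=0+0=0
L[7]='x': occ=2, LF[7]=C('x')+2=3+2=5
L[8]='y': occ=0, LF[8]=C('y')+0=6+0=6

Answer: 3 4 7 2 8 1 0 5 6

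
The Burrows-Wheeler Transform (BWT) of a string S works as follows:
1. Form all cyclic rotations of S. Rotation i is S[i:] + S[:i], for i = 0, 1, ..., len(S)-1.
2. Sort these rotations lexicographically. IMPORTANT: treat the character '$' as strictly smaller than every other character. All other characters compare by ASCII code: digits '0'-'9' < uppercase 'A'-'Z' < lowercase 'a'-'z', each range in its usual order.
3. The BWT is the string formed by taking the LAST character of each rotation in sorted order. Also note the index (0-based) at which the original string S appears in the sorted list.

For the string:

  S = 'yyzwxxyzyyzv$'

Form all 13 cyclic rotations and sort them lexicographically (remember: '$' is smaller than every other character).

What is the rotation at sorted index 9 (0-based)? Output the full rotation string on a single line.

Answer: yzyyzv$yyzwxx

Derivation:
All 13 rotations (rotation i = S[i:]+S[:i]):
  rot[0] = yyzwxxyzyyzv$
  rot[1] = yzwxxyzyyzv$y
  rot[2] = zwxxyzyyzv$yy
  rot[3] = wxxyzyyzv$yyz
  rot[4] = xxyzyyzv$yyzw
  rot[5] = xyzyyzv$yyzwx
  rot[6] = yzyyzv$yyzwxx
  rot[7] = zyyzv$yyzwxxy
  rot[8] = yyzv$yyzwxxyz
  rot[9] = yzv$yyzwxxyzy
  rot[10] = zv$yyzwxxyzyy
  rot[11] = v$yyzwxxyzyyz
  rot[12] = $yyzwxxyzyyzv
Sorted (with $ < everything):
  sorted[0] = $yyzwxxyzyyzv
  sorted[1] = v$yyzwxxyzyyz
  sorted[2] = wxxyzyyzv$yyz
  sorted[3] = xxyzyyzv$yyzw
  sorted[4] = xyzyyzv$yyzwx
  sorted[5] = yyzv$yyzwxxyz
  sorted[6] = yyzwxxyzyyzv$
  sorted[7] = yzv$yyzwxxyzy
  sorted[8] = yzwxxyzyyzv$y
  sorted[9] = yzyyzv$yyzwxx
  sorted[10] = zv$yyzwxxyzyy
  sorted[11] = zwxxyzyyzv$yy
  sorted[12] = zyyzv$yyzwxxy
sorted[9] = yzyyzv$yyzwxx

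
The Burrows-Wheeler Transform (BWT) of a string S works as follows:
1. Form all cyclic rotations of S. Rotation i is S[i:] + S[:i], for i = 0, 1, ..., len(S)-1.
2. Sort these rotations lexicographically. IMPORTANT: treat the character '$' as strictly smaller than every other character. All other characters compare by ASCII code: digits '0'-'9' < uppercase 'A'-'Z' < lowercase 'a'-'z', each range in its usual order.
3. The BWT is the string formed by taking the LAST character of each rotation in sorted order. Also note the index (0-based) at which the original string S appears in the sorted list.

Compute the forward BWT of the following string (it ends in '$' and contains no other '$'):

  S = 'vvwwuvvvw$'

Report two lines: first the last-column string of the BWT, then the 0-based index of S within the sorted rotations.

All 10 rotations (rotation i = S[i:]+S[:i]):
  rot[0] = vvwwuvvvw$
  rot[1] = vwwuvvvw$v
  rot[2] = wwuvvvw$vv
  rot[3] = wuvvvw$vvw
  rot[4] = uvvvw$vvww
  rot[5] = vvvw$vvwwu
  rot[6] = vvw$vvwwuv
  rot[7] = vw$vvwwuvv
  rot[8] = w$vvwwuvvv
  rot[9] = $vvwwuvvvw
Sorted (with $ < everything):
  sorted[0] = $vvwwuvvvw  (last char: 'w')
  sorted[1] = uvvvw$vvww  (last char: 'w')
  sorted[2] = vvvw$vvwwu  (last char: 'u')
  sorted[3] = vvw$vvwwuv  (last char: 'v')
  sorted[4] = vvwwuvvvw$  (last char: '$')
  sorted[5] = vw$vvwwuvv  (last char: 'v')
  sorted[6] = vwwuvvvw$v  (last char: 'v')
  sorted[7] = w$vvwwuvvv  (last char: 'v')
  sorted[8] = wuvvvw$vvw  (last char: 'w')
  sorted[9] = wwuvvvw$vv  (last char: 'v')
Last column: wwuv$vvvwv
Original string S is at sorted index 4

Answer: wwuv$vvvwv
4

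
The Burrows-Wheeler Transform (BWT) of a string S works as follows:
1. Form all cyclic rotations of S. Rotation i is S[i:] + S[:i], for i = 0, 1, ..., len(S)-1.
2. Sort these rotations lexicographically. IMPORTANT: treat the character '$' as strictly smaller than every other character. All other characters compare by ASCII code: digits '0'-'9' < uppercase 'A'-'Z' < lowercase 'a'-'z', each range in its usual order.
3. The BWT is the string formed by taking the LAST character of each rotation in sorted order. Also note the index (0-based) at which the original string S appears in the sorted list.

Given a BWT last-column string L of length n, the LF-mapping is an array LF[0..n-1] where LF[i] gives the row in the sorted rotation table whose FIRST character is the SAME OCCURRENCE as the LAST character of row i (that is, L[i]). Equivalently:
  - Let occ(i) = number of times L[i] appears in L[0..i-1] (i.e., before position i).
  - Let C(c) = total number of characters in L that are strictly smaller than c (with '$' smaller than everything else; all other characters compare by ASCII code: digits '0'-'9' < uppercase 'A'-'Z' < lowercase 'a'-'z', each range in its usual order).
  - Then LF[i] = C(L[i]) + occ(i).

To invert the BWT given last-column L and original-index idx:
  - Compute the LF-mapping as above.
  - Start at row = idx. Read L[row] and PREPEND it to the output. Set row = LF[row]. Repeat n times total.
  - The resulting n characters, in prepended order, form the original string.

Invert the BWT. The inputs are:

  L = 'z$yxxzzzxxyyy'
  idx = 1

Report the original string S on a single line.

Answer: xxyzyzyzyxxz$

Derivation:
LF mapping: 9 0 5 1 2 10 11 12 3 4 6 7 8
Walk LF starting at row 1, prepending L[row]:
  step 1: row=1, L[1]='$', prepend. Next row=LF[1]=0
  step 2: row=0, L[0]='z', prepend. Next row=LF[0]=9
  step 3: row=9, L[9]='x', prepend. Next row=LF[9]=4
  step 4: row=4, L[4]='x', prepend. Next row=LF[4]=2
  step 5: row=2, L[2]='y', prepend. Next row=LF[2]=5
  step 6: row=5, L[5]='z', prepend. Next row=LF[5]=10
  step 7: row=10, L[10]='y', prepend. Next row=LF[10]=6
  step 8: row=6, L[6]='z', prepend. Next row=LF[6]=11
  step 9: row=11, L[11]='y', prepend. Next row=LF[11]=7
  step 10: row=7, L[7]='z', prepend. Next row=LF[7]=12
  step 11: row=12, L[12]='y', prepend. Next row=LF[12]=8
  step 12: row=8, L[8]='x', prepend. Next row=LF[8]=3
  step 13: row=3, L[3]='x', prepend. Next row=LF[3]=1
Reversed output: xxyzyzyzyxxz$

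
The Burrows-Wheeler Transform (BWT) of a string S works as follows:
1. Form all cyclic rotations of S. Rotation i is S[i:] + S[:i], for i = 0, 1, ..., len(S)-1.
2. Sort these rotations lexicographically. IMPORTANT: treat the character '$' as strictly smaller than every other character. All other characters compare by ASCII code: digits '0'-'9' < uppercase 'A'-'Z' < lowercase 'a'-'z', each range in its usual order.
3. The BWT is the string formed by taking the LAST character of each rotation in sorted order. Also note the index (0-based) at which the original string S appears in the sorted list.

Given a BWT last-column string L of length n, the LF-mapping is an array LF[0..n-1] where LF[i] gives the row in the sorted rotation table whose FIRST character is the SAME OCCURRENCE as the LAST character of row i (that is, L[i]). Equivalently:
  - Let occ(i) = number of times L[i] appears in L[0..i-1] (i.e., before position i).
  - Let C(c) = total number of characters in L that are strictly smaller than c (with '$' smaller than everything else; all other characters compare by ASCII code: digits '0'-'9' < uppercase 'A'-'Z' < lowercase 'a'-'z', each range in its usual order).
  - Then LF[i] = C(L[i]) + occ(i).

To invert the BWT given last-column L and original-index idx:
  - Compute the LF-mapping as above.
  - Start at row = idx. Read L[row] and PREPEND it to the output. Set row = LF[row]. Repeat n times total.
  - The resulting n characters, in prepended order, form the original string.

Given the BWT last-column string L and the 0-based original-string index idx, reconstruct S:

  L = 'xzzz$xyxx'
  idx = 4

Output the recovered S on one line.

LF mapping: 1 6 7 8 0 2 5 3 4
Walk LF starting at row 4, prepending L[row]:
  step 1: row=4, L[4]='$', prepend. Next row=LF[4]=0
  step 2: row=0, L[0]='x', prepend. Next row=LF[0]=1
  step 3: row=1, L[1]='z', prepend. Next row=LF[1]=6
  step 4: row=6, L[6]='y', prepend. Next row=LF[6]=5
  step 5: row=5, L[5]='x', prepend. Next row=LF[5]=2
  step 6: row=2, L[2]='z', prepend. Next row=LF[2]=7
  step 7: row=7, L[7]='x', prepend. Next row=LF[7]=3
  step 8: row=3, L[3]='z', prepend. Next row=LF[3]=8
  step 9: row=8, L[8]='x', prepend. Next row=LF[8]=4
Reversed output: xzxzxyzx$

Answer: xzxzxyzx$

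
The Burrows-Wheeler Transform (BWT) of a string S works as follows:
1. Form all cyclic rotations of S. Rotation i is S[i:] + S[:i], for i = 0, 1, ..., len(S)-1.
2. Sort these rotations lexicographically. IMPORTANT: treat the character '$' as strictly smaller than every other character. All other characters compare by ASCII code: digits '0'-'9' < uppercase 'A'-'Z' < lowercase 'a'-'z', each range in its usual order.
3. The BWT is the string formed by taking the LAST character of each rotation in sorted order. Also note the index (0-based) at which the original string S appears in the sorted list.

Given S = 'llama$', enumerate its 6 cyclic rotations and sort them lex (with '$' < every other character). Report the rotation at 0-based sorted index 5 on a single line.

All 6 rotations (rotation i = S[i:]+S[:i]):
  rot[0] = llama$
  rot[1] = lama$l
  rot[2] = ama$ll
  rot[3] = ma$lla
  rot[4] = a$llam
  rot[5] = $llama
Sorted (with $ < everything):
  sorted[0] = $llama
  sorted[1] = a$llam
  sorted[2] = ama$ll
  sorted[3] = lama$l
  sorted[4] = llama$
  sorted[5] = ma$lla
sorted[5] = ma$lla

Answer: ma$lla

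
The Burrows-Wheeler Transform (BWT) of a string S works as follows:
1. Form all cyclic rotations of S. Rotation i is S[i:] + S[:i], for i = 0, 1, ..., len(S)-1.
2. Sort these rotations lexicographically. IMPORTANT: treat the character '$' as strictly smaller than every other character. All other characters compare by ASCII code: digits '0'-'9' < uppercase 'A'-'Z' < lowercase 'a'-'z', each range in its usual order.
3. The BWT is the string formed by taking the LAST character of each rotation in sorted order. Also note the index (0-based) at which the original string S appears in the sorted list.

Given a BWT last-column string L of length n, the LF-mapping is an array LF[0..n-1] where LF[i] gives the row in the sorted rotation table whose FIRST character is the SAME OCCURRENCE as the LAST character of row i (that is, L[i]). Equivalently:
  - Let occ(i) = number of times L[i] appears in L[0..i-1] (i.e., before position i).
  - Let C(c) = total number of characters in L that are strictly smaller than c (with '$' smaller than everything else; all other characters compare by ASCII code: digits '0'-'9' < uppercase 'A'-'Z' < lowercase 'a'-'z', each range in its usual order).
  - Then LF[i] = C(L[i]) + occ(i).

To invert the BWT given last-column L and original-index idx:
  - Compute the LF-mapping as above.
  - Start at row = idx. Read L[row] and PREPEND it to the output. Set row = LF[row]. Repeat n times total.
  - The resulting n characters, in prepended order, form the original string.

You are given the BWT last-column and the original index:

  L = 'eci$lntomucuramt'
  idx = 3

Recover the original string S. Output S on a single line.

LF mapping: 4 2 5 0 6 9 12 10 7 14 3 15 11 1 8 13
Walk LF starting at row 3, prepending L[row]:
  step 1: row=3, L[3]='$', prepend. Next row=LF[3]=0
  step 2: row=0, L[0]='e', prepend. Next row=LF[0]=4
  step 3: row=4, L[4]='l', prepend. Next row=LF[4]=6
  step 4: row=6, L[6]='t', prepend. Next row=LF[6]=12
  step 5: row=12, L[12]='r', prepend. Next row=LF[12]=11
  step 6: row=11, L[11]='u', prepend. Next row=LF[11]=15
  step 7: row=15, L[15]='t', prepend. Next row=LF[15]=13
  step 8: row=13, L[13]='a', prepend. Next row=LF[13]=1
  step 9: row=1, L[1]='c', prepend. Next row=LF[1]=2
  step 10: row=2, L[2]='i', prepend. Next row=LF[2]=5
  step 11: row=5, L[5]='n', prepend. Next row=LF[5]=9
  step 12: row=9, L[9]='u', prepend. Next row=LF[9]=14
  step 13: row=14, L[14]='m', prepend. Next row=LF[14]=8
  step 14: row=8, L[8]='m', prepend. Next row=LF[8]=7
  step 15: row=7, L[7]='o', prepend. Next row=LF[7]=10
  step 16: row=10, L[10]='c', prepend. Next row=LF[10]=3
Reversed output: communicaturtle$

Answer: communicaturtle$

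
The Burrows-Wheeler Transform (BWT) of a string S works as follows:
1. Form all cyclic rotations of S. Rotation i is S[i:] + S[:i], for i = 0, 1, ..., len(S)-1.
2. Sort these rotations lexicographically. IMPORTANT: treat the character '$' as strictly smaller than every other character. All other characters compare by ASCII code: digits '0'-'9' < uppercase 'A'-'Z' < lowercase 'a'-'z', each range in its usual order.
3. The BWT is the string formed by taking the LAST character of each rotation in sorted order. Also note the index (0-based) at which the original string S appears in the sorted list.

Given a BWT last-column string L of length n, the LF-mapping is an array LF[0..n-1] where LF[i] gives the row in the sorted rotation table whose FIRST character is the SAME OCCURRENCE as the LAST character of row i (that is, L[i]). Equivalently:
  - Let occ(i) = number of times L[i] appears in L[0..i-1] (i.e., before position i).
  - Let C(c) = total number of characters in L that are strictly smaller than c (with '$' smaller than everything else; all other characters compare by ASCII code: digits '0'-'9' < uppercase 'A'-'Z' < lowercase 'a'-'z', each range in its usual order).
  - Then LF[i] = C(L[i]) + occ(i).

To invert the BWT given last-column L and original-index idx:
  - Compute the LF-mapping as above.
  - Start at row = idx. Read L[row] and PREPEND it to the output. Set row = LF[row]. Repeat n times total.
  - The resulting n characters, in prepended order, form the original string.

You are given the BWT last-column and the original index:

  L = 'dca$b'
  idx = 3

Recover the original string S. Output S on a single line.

Answer: cabd$

Derivation:
LF mapping: 4 3 1 0 2
Walk LF starting at row 3, prepending L[row]:
  step 1: row=3, L[3]='$', prepend. Next row=LF[3]=0
  step 2: row=0, L[0]='d', prepend. Next row=LF[0]=4
  step 3: row=4, L[4]='b', prepend. Next row=LF[4]=2
  step 4: row=2, L[2]='a', prepend. Next row=LF[2]=1
  step 5: row=1, L[1]='c', prepend. Next row=LF[1]=3
Reversed output: cabd$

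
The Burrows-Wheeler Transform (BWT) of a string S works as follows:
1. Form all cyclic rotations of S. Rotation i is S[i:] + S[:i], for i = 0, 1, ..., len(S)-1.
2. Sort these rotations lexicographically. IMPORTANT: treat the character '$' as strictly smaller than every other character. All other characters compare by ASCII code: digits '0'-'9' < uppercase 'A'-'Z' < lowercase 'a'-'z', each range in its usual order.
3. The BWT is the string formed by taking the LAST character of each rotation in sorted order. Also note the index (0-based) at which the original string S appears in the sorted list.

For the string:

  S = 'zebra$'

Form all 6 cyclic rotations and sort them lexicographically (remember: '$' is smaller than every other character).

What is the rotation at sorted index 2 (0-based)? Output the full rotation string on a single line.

Answer: bra$ze

Derivation:
All 6 rotations (rotation i = S[i:]+S[:i]):
  rot[0] = zebra$
  rot[1] = ebra$z
  rot[2] = bra$ze
  rot[3] = ra$zeb
  rot[4] = a$zebr
  rot[5] = $zebra
Sorted (with $ < everything):
  sorted[0] = $zebra
  sorted[1] = a$zebr
  sorted[2] = bra$ze
  sorted[3] = ebra$z
  sorted[4] = ra$zeb
  sorted[5] = zebra$
sorted[2] = bra$ze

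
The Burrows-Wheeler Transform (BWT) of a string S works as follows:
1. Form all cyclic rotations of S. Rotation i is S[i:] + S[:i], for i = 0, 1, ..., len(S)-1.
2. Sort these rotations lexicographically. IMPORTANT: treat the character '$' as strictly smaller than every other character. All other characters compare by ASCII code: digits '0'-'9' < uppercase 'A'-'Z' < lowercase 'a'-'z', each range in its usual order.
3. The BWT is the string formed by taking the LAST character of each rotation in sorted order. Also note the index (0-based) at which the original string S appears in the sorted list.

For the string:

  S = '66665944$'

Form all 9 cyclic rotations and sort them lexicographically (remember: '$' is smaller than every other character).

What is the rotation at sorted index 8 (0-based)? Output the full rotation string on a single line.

All 9 rotations (rotation i = S[i:]+S[:i]):
  rot[0] = 66665944$
  rot[1] = 6665944$6
  rot[2] = 665944$66
  rot[3] = 65944$666
  rot[4] = 5944$6666
  rot[5] = 944$66665
  rot[6] = 44$666659
  rot[7] = 4$6666594
  rot[8] = $66665944
Sorted (with $ < everything):
  sorted[0] = $66665944
  sorted[1] = 4$6666594
  sorted[2] = 44$666659
  sorted[3] = 5944$6666
  sorted[4] = 65944$666
  sorted[5] = 665944$66
  sorted[6] = 6665944$6
  sorted[7] = 66665944$
  sorted[8] = 944$66665
sorted[8] = 944$66665

Answer: 944$66665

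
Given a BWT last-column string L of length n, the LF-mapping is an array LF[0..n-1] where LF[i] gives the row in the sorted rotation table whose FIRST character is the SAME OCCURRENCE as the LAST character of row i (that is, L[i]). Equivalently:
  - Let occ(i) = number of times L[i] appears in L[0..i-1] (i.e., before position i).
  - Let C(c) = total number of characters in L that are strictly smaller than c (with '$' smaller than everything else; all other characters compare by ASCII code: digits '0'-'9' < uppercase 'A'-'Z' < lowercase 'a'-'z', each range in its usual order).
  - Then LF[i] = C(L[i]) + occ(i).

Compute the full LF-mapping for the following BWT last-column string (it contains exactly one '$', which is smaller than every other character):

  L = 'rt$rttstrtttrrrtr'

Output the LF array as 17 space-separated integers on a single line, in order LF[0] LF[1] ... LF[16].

Char counts: '$':1, 'r':7, 's':1, 't':8
C (first-col start): C('$')=0, C('r')=1, C('s')=8, C('t')=9
L[0]='r': occ=0, LF[0]=C('r')+0=1+0=1
L[1]='t': occ=0, LF[1]=C('t')+0=9+0=9
L[2]='$': occ=0, LF[2]=C('$')+0=0+0=0
L[3]='r': occ=1, LF[3]=C('r')+1=1+1=2
L[4]='t': occ=1, LF[4]=C('t')+1=9+1=10
L[5]='t': occ=2, LF[5]=C('t')+2=9+2=11
L[6]='s': occ=0, LF[6]=C('s')+0=8+0=8
L[7]='t': occ=3, LF[7]=C('t')+3=9+3=12
L[8]='r': occ=2, LF[8]=C('r')+2=1+2=3
L[9]='t': occ=4, LF[9]=C('t')+4=9+4=13
L[10]='t': occ=5, LF[10]=C('t')+5=9+5=14
L[11]='t': occ=6, LF[11]=C('t')+6=9+6=15
L[12]='r': occ=3, LF[12]=C('r')+3=1+3=4
L[13]='r': occ=4, LF[13]=C('r')+4=1+4=5
L[14]='r': occ=5, LF[14]=C('r')+5=1+5=6
L[15]='t': occ=7, LF[15]=C('t')+7=9+7=16
L[16]='r': occ=6, LF[16]=C('r')+6=1+6=7

Answer: 1 9 0 2 10 11 8 12 3 13 14 15 4 5 6 16 7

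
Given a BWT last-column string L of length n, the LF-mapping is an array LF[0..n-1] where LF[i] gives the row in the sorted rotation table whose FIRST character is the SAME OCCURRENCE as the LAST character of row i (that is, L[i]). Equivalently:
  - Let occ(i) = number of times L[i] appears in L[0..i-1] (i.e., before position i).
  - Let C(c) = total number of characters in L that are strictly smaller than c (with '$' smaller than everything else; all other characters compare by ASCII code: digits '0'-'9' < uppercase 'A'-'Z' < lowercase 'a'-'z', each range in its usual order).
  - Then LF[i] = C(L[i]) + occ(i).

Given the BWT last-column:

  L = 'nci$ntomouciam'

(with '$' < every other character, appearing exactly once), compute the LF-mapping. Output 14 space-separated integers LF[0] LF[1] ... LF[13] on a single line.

Char counts: '$':1, 'a':1, 'c':2, 'i':2, 'm':2, 'n':2, 'o':2, 't':1, 'u':1
C (first-col start): C('$')=0, C('a')=1, C('c')=2, C('i')=4, C('m')=6, C('n')=8, C('o')=10, C('t')=12, C('u')=13
L[0]='n': occ=0, LF[0]=C('n')+0=8+0=8
L[1]='c': occ=0, LF[1]=C('c')+0=2+0=2
L[2]='i': occ=0, LF[2]=C('i')+0=4+0=4
L[3]='$': occ=0, LF[3]=C('$')+0=0+0=0
L[4]='n': occ=1, LF[4]=C('n')+1=8+1=9
L[5]='t': occ=0, LF[5]=C('t')+0=12+0=12
L[6]='o': occ=0, LF[6]=C('o')+0=10+0=10
L[7]='m': occ=0, LF[7]=C('m')+0=6+0=6
L[8]='o': occ=1, LF[8]=C('o')+1=10+1=11
L[9]='u': occ=0, LF[9]=C('u')+0=13+0=13
L[10]='c': occ=1, LF[10]=C('c')+1=2+1=3
L[11]='i': occ=1, LF[11]=C('i')+1=4+1=5
L[12]='a': occ=0, LF[12]=C('a')+0=1+0=1
L[13]='m': occ=1, LF[13]=C('m')+1=6+1=7

Answer: 8 2 4 0 9 12 10 6 11 13 3 5 1 7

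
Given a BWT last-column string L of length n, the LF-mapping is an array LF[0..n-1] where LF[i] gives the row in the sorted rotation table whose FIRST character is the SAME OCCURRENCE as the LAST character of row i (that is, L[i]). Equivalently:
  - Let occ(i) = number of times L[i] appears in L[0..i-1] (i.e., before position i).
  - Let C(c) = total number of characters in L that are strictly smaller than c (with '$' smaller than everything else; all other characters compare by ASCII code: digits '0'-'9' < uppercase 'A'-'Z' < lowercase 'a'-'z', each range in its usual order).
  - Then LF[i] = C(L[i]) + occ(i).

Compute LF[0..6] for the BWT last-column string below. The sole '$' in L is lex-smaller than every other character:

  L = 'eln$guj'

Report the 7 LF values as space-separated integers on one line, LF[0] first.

Char counts: '$':1, 'e':1, 'g':1, 'j':1, 'l':1, 'n':1, 'u':1
C (first-col start): C('$')=0, C('e')=1, C('g')=2, C('j')=3, C('l')=4, C('n')=5, C('u')=6
L[0]='e': occ=0, LF[0]=C('e')+0=1+0=1
L[1]='l': occ=0, LF[1]=C('l')+0=4+0=4
L[2]='n': occ=0, LF[2]=C('n')+0=5+0=5
L[3]='$': occ=0, LF[3]=C('$')+0=0+0=0
L[4]='g': occ=0, LF[4]=C('g')+0=2+0=2
L[5]='u': occ=0, LF[5]=C('u')+0=6+0=6
L[6]='j': occ=0, LF[6]=C('j')+0=3+0=3

Answer: 1 4 5 0 2 6 3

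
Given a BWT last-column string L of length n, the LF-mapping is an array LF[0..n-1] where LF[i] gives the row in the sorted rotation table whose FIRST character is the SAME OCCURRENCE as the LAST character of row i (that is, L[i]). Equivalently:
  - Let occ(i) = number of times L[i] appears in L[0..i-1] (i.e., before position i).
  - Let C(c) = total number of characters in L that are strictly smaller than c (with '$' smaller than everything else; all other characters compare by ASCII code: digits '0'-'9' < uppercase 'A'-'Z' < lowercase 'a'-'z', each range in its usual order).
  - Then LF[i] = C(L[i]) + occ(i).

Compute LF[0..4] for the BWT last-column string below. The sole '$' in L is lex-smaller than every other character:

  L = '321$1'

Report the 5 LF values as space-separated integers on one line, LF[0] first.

Char counts: '$':1, '1':2, '2':1, '3':1
C (first-col start): C('$')=0, C('1')=1, C('2')=3, C('3')=4
L[0]='3': occ=0, LF[0]=C('3')+0=4+0=4
L[1]='2': occ=0, LF[1]=C('2')+0=3+0=3
L[2]='1': occ=0, LF[2]=C('1')+0=1+0=1
L[3]='$': occ=0, LF[3]=C('$')+0=0+0=0
L[4]='1': occ=1, LF[4]=C('1')+1=1+1=2

Answer: 4 3 1 0 2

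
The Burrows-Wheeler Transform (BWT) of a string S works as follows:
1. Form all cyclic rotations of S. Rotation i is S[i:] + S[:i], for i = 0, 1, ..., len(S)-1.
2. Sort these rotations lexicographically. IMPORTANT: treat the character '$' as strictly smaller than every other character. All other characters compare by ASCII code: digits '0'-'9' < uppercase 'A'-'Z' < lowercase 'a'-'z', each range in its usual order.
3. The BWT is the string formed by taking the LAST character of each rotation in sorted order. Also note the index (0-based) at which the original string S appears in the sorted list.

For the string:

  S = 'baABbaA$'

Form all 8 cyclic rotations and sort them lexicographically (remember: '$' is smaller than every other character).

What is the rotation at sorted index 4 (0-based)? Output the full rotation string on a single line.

Answer: aA$baABb

Derivation:
All 8 rotations (rotation i = S[i:]+S[:i]):
  rot[0] = baABbaA$
  rot[1] = aABbaA$b
  rot[2] = ABbaA$ba
  rot[3] = BbaA$baA
  rot[4] = baA$baAB
  rot[5] = aA$baABb
  rot[6] = A$baABba
  rot[7] = $baABbaA
Sorted (with $ < everything):
  sorted[0] = $baABbaA
  sorted[1] = A$baABba
  sorted[2] = ABbaA$ba
  sorted[3] = BbaA$baA
  sorted[4] = aA$baABb
  sorted[5] = aABbaA$b
  sorted[6] = baA$baAB
  sorted[7] = baABbaA$
sorted[4] = aA$baABb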